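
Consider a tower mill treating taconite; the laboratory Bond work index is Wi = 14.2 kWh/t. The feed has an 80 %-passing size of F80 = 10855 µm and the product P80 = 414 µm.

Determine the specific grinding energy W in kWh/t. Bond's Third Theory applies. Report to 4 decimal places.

W = 10 Wi (P80^-0.5 − F80^-0.5)
1/√414 = 0.049147;  1/√10855 = 0.009598
W = 10·14.2·(0.049147 − 0.009598) = 5.6160 kWh/t

W = 5.6160 kWh/t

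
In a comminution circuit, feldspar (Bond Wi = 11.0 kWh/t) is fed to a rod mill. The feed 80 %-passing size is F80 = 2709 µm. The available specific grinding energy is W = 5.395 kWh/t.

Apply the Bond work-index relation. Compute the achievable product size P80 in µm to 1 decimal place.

P80 = 214.6 µm

Bond: W = 10·Wi·(1/√P80 − 1/√F80)
⇒ 1/√P80 = W/(10·Wi) + 1/√F80
  = 5.3950/(10·11.0) + 1/√2709 = 0.049045 + 0.019213 = 0.068258
P80 = (1/0.068258)² = 14.6502² = 214.63 µm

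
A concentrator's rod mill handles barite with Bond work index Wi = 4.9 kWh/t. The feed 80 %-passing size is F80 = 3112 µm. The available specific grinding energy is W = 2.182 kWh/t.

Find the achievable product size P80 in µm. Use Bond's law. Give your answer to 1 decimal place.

Bond:  W = 10 Wi (1/√P − 1/√F)
1/√P80 = 1/√F80 + W/(10·Wi)
  = 2.1820/(10·4.9) + 1/√3112 = 0.044531 + 0.017926 = 0.062456
P80 = (1/0.062456)² = 16.0111² = 256.36 µm

P80 = 256.4 µm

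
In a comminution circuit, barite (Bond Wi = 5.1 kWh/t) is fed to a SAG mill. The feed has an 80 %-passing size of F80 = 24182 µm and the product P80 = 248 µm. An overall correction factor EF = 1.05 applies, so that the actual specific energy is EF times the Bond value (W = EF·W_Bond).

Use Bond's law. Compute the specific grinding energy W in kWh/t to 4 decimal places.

W = 3.0561 kWh/t

W = 10·Wi·[P80^(−½) − F80^(−½)]
1/√248 = 0.063500;  1/√24182 = 0.006431
W = 10·5.1·(0.063500 − 0.006431) = 2.9105 kWh/t
Corrected W = EF·W_Bond = 1.05·2.9105 = 3.0561 kWh/t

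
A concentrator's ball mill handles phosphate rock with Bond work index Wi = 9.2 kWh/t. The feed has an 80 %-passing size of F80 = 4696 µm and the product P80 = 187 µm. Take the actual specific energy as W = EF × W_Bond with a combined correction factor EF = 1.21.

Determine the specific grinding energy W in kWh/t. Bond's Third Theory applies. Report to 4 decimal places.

W = 10·Wi·(P80^(-½) − F80^(-½))
1/√187 = 0.073127;  1/√4696 = 0.014593
W = 10·9.2·(0.073127 − 0.014593) = 5.3852 kWh/t
W_actual = 1.21 × 5.3852 = 6.5161 kWh/t

W = 6.5161 kWh/t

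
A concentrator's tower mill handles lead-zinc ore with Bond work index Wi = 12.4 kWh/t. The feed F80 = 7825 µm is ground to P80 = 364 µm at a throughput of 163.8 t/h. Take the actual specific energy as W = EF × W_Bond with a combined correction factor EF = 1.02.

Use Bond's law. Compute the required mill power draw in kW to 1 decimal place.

W_Bond = 10·Wi·(1/√P₈₀ − 1/√F₈₀)
W = 10·12.4·(1/√364 − 1/√7825) = 10·12.4·(0.041110) = 5.0976 kWh/t
Corrected W = EF·W_Bond = 1.02·5.0976 = 5.1995 kWh/t
P = W·T = 5.1995·163.8 = 851.7 kW

P = 851.7 kW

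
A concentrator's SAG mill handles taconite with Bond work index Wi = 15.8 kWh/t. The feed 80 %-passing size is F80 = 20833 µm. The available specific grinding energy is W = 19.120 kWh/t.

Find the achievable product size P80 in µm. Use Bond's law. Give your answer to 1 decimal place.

P80 = 61.1 µm

W = 10·Wi·(P80^(-½) − F80^(-½))
P80^-0.5 = F80^-0.5 + W/(10 Wi)
  = 19.1200/(10·15.8) + 1/√20833 = 0.121013 + 0.006928 = 0.127941
P80 = (1/0.127941)² = 7.8161² = 61.09 µm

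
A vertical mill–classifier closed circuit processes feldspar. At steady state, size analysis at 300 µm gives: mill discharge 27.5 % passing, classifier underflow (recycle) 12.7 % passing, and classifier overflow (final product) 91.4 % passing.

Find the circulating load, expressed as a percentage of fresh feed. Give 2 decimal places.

CL = 431.76 %

Classifier node, passing 300 µm:
r = (o − d)/(d − u)
r = (91.4 − 27.5)/(27.5 − 12.7) = 63.9/14.8 = 4.3176
CL = 100·r = 431.76 %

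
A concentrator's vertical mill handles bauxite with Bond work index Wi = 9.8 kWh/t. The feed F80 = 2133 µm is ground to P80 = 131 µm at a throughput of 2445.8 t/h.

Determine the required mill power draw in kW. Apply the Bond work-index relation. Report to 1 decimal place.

P = 15751.9 kW

W_Bond = 10·Wi·(1/√P₈₀ − 1/√F₈₀)
W = 10·9.8·(1/√131 − 1/√2133) = 10·9.8·(0.065718) = 6.4404 kWh/t
Mill draw = 6.4404 × 2445.8 = 15751.9 kW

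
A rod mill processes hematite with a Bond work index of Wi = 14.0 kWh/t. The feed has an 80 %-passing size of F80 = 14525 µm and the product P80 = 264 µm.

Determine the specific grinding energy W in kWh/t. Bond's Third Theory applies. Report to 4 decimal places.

W = 7.4548 kWh/t

W = 10·Wi·[P80^(−½) − F80^(−½)]
1/√264 = 0.061546;  1/√14525 = 0.008297
W = 10·14.0·(0.061546 − 0.008297) = 7.4548 kWh/t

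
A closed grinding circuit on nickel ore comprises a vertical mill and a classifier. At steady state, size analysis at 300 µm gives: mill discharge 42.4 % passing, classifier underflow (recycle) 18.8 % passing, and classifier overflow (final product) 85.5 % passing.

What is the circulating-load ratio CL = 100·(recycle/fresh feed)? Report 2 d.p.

CL = 182.63 %

Balance %-passing 300 µm (r = R/F):
Fd + Rd = Ru + Fo ⇒ R/F = (o−d)/(d−u)
r = (85.5 − 42.4)/(42.4 − 18.8) = 43.1/23.6 = 1.8263
CL = 100·r = 182.63 %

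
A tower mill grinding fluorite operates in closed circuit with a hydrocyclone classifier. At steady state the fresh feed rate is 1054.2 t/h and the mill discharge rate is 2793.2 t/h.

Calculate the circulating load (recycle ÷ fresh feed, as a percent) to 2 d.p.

CL = 164.96 %

M = F + R at steady state, so:
R = M − F = 2793.2 − 1054.2 = 1739.0 t/h
CL = 100·R/F = 100·1739.0/1054.2 = 164.96 %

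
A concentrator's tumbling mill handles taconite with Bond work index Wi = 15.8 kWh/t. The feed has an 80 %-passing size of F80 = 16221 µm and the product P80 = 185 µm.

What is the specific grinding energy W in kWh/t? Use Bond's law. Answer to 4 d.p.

Bond: W = 10·Wi·(1/√P80 − 1/√F80)
1/√185 = 0.073521;  1/√16221 = 0.007852
W = 10·15.8·(0.073521 − 0.007852) = 10.3758 kWh/t

W = 10.3758 kWh/t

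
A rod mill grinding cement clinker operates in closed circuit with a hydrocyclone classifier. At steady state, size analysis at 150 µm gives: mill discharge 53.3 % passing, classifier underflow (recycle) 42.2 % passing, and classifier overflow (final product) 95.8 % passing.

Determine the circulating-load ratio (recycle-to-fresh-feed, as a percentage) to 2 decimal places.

Let r = R/F. Size balance at 150 µm:
(1+r)·d = r·u + o ⇒ r = (o−d)/(d−u)
r = (95.8 − 53.3)/(53.3 − 42.2) = 42.5/11.1 = 3.8288
CL = 100·r = 382.88 %

CL = 382.88 %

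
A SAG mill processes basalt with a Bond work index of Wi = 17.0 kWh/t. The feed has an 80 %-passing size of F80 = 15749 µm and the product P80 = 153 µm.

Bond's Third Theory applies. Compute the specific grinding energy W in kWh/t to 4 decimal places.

Bond: W = 10·Wi·(1/√P80 − 1/√F80)
1/√153 = 0.080845;  1/√15749 = 0.007968
W = 10·17.0·(0.080845 − 0.007968) = 12.3890 kWh/t

W = 12.3890 kWh/t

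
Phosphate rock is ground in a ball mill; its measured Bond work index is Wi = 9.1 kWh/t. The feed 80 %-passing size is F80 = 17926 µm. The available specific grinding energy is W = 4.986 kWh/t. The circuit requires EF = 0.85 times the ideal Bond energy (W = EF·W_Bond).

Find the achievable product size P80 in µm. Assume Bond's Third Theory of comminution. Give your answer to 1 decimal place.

P80 = 193.3 µm

W = 10 Wi / √P80 − 10 Wi / √F80
W_Bond = W / EF = 4.986 / 0.85 = 5.8659 kWh/t
P80^(−½) = W_Bond/(10 Wi) + F80^(−½)
  = 5.8659/(10·9.1) + 1/√17926 = 0.064460 + 0.007469 = 0.071929
P80 = (1/0.071929)² = 13.9026² = 193.28 µm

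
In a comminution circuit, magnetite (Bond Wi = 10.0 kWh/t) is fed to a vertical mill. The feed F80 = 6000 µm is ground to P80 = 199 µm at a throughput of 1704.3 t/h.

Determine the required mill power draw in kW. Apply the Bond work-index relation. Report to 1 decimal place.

W = 10·Wi·(P80^(-½) − F80^(-½))
W = 10·10.0·(1/√199 − 1/√6000) = 10·10.0·(0.057978) = 5.7978 kWh/t
P = W·T = 5.7978·1704.3 = 9881.2 kW

P = 9881.2 kW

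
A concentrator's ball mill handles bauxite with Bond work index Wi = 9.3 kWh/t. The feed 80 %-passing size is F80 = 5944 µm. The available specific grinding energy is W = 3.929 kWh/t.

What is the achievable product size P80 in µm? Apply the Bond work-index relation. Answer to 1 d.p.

W = 10 Wi (P80^-0.5 − F80^-0.5)
⇒ 1/√P80 = W/(10·Wi) + 1/√F80
  = 3.9290/(10·9.3) + 1/√5944 = 0.042247 + 0.012971 = 0.055218
P80 = (1/0.055218)² = 18.1101² = 327.97 µm

P80 = 328.0 µm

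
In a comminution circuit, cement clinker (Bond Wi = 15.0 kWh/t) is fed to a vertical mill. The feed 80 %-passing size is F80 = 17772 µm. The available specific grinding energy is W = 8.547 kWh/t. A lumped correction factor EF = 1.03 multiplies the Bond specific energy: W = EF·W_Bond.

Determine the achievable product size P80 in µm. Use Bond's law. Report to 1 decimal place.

Bond: W = 10·Wi·(1/√P80 − 1/√F80)
W_Bond = W / EF = 8.547 / 1.03 = 8.2981 kWh/t
⇒ 1/√P80 = W_Bond/(10 Wi) + 1/√F80
  = 8.2981/(10·15.0) + 1/√17772 = 0.055320 + 0.007501 = 0.062822
P80 = (1/0.062822)² = 15.9181² = 253.39 µm

P80 = 253.4 µm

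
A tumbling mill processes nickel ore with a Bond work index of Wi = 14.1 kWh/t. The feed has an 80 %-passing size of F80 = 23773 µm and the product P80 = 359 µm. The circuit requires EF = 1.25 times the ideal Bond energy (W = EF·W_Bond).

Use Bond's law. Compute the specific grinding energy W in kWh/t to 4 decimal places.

W_Bond = 10·Wi·(1/√P₈₀ − 1/√F₈₀)
1/√359 = 0.052778;  1/√23773 = 0.006486
W = 10·14.1·(0.052778 − 0.006486) = 6.5272 kWh/t
With EF = 1.25: W = 6.5272·1.25 = 8.1590 kWh/t

W = 8.1590 kWh/t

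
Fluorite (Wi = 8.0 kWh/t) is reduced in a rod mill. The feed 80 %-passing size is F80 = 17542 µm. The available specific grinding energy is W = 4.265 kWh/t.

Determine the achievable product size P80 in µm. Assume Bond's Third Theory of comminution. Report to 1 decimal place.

P80 = 270.0 µm

Bond: W = 10·Wi·(1/√P80 − 1/√F80)
1/√P80 = 1/√F80 + W/(10·Wi)
  = 4.2650/(10·8.0) + 1/√17542 = 0.053312 + 0.007550 = 0.060863
P80 = (1/0.060863)² = 16.4304² = 269.96 µm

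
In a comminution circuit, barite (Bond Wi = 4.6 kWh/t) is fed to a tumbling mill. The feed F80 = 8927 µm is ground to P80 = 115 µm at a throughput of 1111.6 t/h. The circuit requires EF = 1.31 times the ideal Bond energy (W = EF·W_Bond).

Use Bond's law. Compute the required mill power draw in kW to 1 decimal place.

Bond: W = 10·Wi·(1/√P80 − 1/√F80)
W = 10·4.6·(1/√115 − 1/√8927) = 10·4.6·(0.082667) = 3.8027 kWh/t
Corrected W = EF·W_Bond = 1.31·3.8027 = 4.9815 kWh/t
Power = W × throughput = 4.9815 kWh/t × 1111.6 t/h = 5537.4 kW

P = 5537.4 kW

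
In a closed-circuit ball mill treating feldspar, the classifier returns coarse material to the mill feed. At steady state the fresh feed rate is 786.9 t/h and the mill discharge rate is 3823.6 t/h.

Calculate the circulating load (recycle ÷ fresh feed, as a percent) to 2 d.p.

Steady state: M = F + R.
R = M − F = 3823.6 − 786.9 = 3036.7 t/h
CL = 100·R/F = 100·3036.7/786.9 = 385.91 %

CL = 385.91 %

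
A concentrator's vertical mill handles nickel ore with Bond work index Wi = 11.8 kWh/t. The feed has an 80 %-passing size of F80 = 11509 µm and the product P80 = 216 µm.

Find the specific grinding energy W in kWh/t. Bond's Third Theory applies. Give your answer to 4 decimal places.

W = 10 Wi (P80^-0.5 − F80^-0.5)
1/√216 = 0.068041;  1/√11509 = 0.009321
W = 10·11.8·(0.068041 − 0.009321) = 6.9290 kWh/t

W = 6.9290 kWh/t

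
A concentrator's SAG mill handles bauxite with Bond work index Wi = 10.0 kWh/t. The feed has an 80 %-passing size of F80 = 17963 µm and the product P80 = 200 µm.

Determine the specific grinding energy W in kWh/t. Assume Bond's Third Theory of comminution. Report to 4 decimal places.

W = 10 Wi (1/√P80 − 1/√F80)  [Bond]
1/√200 = 0.070711;  1/√17963 = 0.007461
W = 10·10.0·(0.070711 − 0.007461) = 6.3249 kWh/t

W = 6.3249 kWh/t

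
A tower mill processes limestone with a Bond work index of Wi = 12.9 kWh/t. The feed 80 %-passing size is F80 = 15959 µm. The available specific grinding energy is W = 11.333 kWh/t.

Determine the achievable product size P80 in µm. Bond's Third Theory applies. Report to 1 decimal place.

P80 = 109.0 µm

W = 10·Wi·[P80^(−½) − F80^(−½)]
⇒ 1/√P80 = W/(10 Wi) + 1/√F80
  = 11.3330/(10·12.9) + 1/√15959 = 0.087853 + 0.007916 = 0.095769
P80 = (1/0.095769)² = 10.4418² = 109.03 µm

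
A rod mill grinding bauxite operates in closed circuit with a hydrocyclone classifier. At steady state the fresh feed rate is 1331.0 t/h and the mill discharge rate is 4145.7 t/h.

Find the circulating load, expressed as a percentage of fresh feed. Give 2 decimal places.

Steady state: M = F + R.
R = M − F = 4145.7 − 1331.0 = 2814.7 t/h
CL = 100·R/F = 100·2814.7/1331.0 = 211.47 %

CL = 211.47 %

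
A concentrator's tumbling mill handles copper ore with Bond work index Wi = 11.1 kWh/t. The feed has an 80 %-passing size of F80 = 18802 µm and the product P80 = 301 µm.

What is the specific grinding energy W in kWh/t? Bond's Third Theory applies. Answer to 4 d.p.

Bond:  W = 10 Wi (1/√P − 1/√F)
1/√301 = 0.057639;  1/√18802 = 0.007293
W = 10·11.1·(0.057639 − 0.007293) = 5.5884 kWh/t

W = 5.5884 kWh/t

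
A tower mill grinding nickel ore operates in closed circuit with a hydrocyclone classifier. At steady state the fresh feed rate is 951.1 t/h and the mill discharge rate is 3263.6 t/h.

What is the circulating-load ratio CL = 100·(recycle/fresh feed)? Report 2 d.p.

CL = 243.14 %

M = F + R at steady state, so:
R = M − F = 3263.6 − 951.1 = 2312.5 t/h
CL = 100·R/F = 100·2312.5/951.1 = 243.14 %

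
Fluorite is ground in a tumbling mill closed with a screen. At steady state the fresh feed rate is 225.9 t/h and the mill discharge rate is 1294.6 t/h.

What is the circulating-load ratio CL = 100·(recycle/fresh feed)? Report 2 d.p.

Discharge = new feed + return, hence
R = M − F = 1294.6 − 225.9 = 1068.7 t/h
CL = 100·R/F = 100·1068.7/225.9 = 473.09 %

CL = 473.09 %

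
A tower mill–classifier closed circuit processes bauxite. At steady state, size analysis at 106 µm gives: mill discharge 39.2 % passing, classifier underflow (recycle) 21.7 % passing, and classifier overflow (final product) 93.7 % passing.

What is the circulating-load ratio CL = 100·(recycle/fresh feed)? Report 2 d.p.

CL = 311.43 %

Let r = R/F. Size balance at 106 µm:
(1+r)·d = r·u + o ⇒ r = (o−d)/(d−u)
r = (93.7 − 39.2)/(39.2 − 21.7) = 54.5/17.5 = 3.1143
CL = 100·r = 311.43 %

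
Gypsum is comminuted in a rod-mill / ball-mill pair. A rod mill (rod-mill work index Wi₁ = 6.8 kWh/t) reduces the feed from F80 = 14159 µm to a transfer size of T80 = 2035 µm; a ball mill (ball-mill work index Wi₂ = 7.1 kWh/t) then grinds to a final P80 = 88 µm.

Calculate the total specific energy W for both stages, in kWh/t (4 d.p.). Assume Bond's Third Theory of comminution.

W = 10 Wi (1/√P80 − 1/√F80)  [Bond]
Stage 1 (14159→2035 µm, Wi₁=6.8): W₁ = 10·6.8·(0.022168 − 0.008404) = 0.9359 kWh/t
Stage 2 (2035→88 µm, Wi₂=7.1): W₂ = 10·7.1·(0.106600 − 0.022168) = 5.9947 kWh/t
W = W₁ + W₂ = 0.9359 + 5.9947 = 6.9307 kWh/t

W = 6.9307 kWh/t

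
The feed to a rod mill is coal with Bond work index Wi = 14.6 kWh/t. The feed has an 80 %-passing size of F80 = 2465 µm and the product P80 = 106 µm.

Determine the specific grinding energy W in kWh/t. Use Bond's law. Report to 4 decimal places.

W = 10 Wi (1/√P80 − 1/√F80)  [Bond]
1/√106 = 0.097129;  1/√2465 = 0.020141
W = 10·14.6·(0.097129 − 0.020141) = 11.2401 kWh/t

W = 11.2401 kWh/t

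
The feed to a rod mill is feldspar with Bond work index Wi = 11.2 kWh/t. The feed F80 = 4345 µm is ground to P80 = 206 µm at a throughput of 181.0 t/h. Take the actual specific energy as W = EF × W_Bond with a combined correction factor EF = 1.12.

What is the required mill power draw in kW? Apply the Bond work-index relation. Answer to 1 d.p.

Bond: W = 10·Wi·(1/√P80 − 1/√F80)
W = 10·11.2·(1/√206 − 1/√4345) = 10·11.2·(0.054503) = 6.1043 kWh/t
W_actual = 1.12 × 6.1043 = 6.8368 kWh/t
P = W·T = 6.8368·181.0 = 1237.5 kW

P = 1237.5 kW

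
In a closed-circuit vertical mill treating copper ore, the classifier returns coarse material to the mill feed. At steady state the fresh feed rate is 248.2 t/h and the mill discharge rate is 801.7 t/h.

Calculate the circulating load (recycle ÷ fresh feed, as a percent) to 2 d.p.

Steady state: M = F + R.
R = M − F = 801.7 − 248.2 = 553.5 t/h
CL = 100·R/F = 100·553.5/248.2 = 223.01 %

CL = 223.01 %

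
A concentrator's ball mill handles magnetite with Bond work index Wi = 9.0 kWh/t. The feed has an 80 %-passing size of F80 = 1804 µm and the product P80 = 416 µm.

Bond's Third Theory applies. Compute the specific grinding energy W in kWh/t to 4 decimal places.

W = 2.2936 kWh/t

W = 10 Wi / √P80 − 10 Wi / √F80
1/√416 = 0.049029;  1/√1804 = 0.023544
W = 10·9.0·(0.049029 − 0.023544) = 2.2936 kWh/t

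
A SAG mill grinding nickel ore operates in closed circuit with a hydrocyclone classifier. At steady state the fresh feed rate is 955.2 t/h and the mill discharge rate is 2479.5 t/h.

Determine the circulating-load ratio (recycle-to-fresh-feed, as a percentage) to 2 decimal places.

CL = 159.58 %

Mill node: discharge = fresh + recycle.
R = M − F = 2479.5 − 955.2 = 1524.3 t/h
CL = 100·R/F = 100·1524.3/955.2 = 159.58 %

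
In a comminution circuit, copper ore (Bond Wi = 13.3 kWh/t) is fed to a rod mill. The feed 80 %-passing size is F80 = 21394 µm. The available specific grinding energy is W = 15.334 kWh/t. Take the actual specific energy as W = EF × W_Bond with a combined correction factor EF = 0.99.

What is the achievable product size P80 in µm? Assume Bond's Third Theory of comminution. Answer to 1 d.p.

W_Bond = 10·Wi·(1/√P₈₀ − 1/√F₈₀)
W_Bond = W / EF = 15.334 / 0.99 = 15.4889 kWh/t
⇒ 1/√P80 = W_Bond/(10 Wi) + 1/√F80
  = 15.4889/(10·13.3) + 1/√21394 = 0.116458 + 0.006837 = 0.123295
P80 = (1/0.123295)² = 8.1107² = 65.78 µm

P80 = 65.8 µm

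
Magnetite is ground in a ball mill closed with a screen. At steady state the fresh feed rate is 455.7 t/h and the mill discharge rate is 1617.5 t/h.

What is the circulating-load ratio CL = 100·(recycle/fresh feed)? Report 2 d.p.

CL = 254.95 %

Discharge = new feed + return, hence
R = M − F = 1617.5 − 455.7 = 1161.8 t/h
CL = 100·R/F = 100·1161.8/455.7 = 254.95 %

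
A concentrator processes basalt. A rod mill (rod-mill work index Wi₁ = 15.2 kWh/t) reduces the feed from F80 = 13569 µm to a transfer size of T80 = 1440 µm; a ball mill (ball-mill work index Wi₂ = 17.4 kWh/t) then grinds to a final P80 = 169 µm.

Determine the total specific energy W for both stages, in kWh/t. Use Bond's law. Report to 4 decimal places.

W = 10 Wi / √P80 − 10 Wi / √F80
Stage 1 (13569→1440 µm, Wi₁=15.2): W₁ = 10·15.2·(0.026352 − 0.008585) = 2.7007 kWh/t
Stage 2 (1440→169 µm, Wi₂=17.4): W₂ = 10·17.4·(0.076923 − 0.026352) = 8.7993 kWh/t
W = W₁ + W₂ = 2.7007 + 8.7993 = 11.5000 kWh/t

W = 11.5000 kWh/t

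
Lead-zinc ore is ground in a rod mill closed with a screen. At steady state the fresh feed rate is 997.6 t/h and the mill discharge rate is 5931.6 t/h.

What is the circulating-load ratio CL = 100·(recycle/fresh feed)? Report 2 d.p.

M = F + R at steady state, so:
R = M − F = 5931.6 − 997.6 = 4934.0 t/h
CL = 100·R/F = 100·4934.0/997.6 = 494.59 %

CL = 494.59 %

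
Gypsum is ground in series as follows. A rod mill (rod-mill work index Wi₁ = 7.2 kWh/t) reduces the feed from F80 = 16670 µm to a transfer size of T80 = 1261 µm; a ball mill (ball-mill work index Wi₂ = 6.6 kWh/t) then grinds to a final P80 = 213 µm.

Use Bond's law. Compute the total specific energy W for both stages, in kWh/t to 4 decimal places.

W = 10 Wi (1/√P80 − 1/√F80)  [Bond]
Stage 1 (16670→1261 µm, Wi₁=7.2): W₁ = 10·7.2·(0.028161 − 0.007745) = 1.4699 kWh/t
Stage 2 (1261→213 µm, Wi₂=6.6): W₂ = 10·6.6·(0.068519 − 0.028161) = 2.6636 kWh/t
W = W₁ + W₂ = 1.4699 + 2.6636 = 4.1336 kWh/t

W = 4.1336 kWh/t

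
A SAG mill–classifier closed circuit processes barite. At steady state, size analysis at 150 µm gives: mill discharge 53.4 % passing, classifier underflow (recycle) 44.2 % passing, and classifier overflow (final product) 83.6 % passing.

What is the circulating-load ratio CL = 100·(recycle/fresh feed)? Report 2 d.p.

Mass balance on the −150 µm fraction:
d + r·d = r·u + o → r(d−u) = o−d
r = (83.6 − 53.4)/(53.4 − 44.2) = 30.2/9.2 = 3.2826
CL = 100·r = 328.26 %

CL = 328.26 %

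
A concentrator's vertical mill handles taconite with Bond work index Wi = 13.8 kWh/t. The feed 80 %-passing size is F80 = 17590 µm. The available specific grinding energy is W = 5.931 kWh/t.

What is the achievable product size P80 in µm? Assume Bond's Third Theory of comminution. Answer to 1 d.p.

P80 = 391.8 µm

W = 10 Wi (P80^-0.5 − F80^-0.5)
1/√P80 = 1/√F80 + W/(10·Wi)
  = 5.9310/(10·13.8) + 1/√17590 = 0.042978 + 0.007540 = 0.050518
P80 = (1/0.050518)² = 19.7949² = 391.84 µm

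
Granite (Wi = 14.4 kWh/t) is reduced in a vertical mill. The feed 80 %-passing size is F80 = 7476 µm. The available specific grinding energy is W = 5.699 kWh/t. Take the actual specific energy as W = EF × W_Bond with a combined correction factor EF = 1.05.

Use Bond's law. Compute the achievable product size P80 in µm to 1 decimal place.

Bond:  W = 10 Wi (1/√P − 1/√F)
W_Bond = W / EF = 5.699 / 1.05 = 5.4276 kWh/t
⇒ 1/√P80 = W_Bond/(10 Wi) + 1/√F80
  = 5.4276/(10·14.4) + 1/√7476 = 0.037692 + 0.011566 = 0.049257
P80 = (1/0.049257)² = 20.3015² = 412.15 µm

P80 = 412.2 µm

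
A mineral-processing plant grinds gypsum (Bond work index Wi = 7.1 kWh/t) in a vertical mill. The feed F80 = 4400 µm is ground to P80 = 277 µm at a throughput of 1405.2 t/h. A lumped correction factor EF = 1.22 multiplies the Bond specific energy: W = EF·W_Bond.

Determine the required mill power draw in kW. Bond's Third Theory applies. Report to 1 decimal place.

P = 5478.4 kW

W_Bond = 10·Wi·(1/√P₈₀ − 1/√F₈₀)
W = 10·7.1·(1/√277 − 1/√4400) = 10·7.1·(0.045009) = 3.1956 kWh/t
Apply correction: 3.1956 × 1.22 = 3.8986 kWh/t
Mill draw = 3.8986 × 1405.2 = 5478.4 kW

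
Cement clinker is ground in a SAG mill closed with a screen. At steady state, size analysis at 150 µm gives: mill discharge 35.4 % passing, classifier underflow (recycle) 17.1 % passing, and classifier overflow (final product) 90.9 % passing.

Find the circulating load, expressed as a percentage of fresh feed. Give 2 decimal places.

Balance %-passing 150 µm (r = R/F):
Fd + Rd = Ru + Fo ⇒ R/F = (o−d)/(d−u)
r = (90.9 − 35.4)/(35.4 − 17.1) = 55.5/18.3 = 3.0328
CL = 100·r = 303.28 %

CL = 303.28 %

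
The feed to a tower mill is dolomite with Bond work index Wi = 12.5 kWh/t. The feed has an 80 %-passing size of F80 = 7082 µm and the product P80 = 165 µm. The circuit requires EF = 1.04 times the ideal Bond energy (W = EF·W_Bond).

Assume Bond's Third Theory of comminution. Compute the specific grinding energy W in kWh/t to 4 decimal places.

W = 10·Wi·(P80^(-½) − F80^(-½))
1/√165 = 0.077850;  1/√7082 = 0.011883
W = 10·12.5·(0.077850 − 0.011883) = 8.2459 kWh/t
Apply correction: 8.2459 × 1.04 = 8.5757 kWh/t

W = 8.5757 kWh/t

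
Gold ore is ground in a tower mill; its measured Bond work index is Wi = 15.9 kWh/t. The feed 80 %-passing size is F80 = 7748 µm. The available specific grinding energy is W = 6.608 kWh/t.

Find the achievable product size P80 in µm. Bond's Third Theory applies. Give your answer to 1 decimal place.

Bond:  W = 10 Wi (1/√P − 1/√F)
P80^-0.5 = F80^-0.5 + W/(10 Wi)
  = 6.6080/(10·15.9) + 1/√7748 = 0.041560 + 0.011361 = 0.052920
P80 = (1/0.052920)² = 18.8963² = 357.07 µm

P80 = 357.1 µm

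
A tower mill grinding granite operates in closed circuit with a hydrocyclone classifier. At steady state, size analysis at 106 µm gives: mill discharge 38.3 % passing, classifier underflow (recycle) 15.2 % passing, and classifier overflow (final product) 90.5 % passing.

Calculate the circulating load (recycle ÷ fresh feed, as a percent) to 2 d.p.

Mass balance on the −106 µm fraction:
r = (o − d)/(d − u)
r = (90.5 − 38.3)/(38.3 − 15.2) = 52.2/23.1 = 2.2597
CL = 100·r = 225.97 %

CL = 225.97 %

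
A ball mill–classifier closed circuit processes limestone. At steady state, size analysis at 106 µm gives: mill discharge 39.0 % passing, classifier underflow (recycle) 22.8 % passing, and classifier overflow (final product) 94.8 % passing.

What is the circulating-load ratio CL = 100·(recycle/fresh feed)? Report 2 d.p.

Classifier node, passing 106 µm:
Fd + Rd = Ru + Fo ⇒ R/F = (o−d)/(d−u)
r = (94.8 − 39.0)/(39.0 − 22.8) = 55.8/16.2 = 3.4444
CL = 100·r = 344.44 %

CL = 344.44 %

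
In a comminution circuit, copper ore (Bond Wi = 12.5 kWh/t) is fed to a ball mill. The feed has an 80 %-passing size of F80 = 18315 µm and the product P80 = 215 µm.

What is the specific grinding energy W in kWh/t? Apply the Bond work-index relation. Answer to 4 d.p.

Bond: W = 10·Wi·(1/√P80 − 1/√F80)
1/√215 = 0.068199;  1/√18315 = 0.007389
W = 10·12.5·(0.068199 − 0.007389) = 7.6013 kWh/t

W = 7.6013 kWh/t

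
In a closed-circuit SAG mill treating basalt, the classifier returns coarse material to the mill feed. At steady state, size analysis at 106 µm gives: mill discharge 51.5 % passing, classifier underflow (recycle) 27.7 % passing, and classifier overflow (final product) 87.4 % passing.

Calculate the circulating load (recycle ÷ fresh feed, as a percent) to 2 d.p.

CL = 150.84 %

Classifier node, passing 106 µm:
(1+r)·d = r·u + o ⇒ r = (o−d)/(d−u)
r = (87.4 − 51.5)/(51.5 − 27.7) = 35.9/23.8 = 1.5084
CL = 100·r = 150.84 %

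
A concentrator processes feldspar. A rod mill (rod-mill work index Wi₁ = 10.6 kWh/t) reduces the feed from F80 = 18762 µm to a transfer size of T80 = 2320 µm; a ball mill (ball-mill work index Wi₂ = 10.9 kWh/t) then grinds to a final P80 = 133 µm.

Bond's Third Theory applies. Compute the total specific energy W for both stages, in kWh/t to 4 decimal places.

W = 10 Wi (1/√P80 − 1/√F80)  [Bond]
Stage 1 (18762→2320 µm, Wi₁=10.6): W₁ = 10·10.6·(0.020761 − 0.007301) = 1.4268 kWh/t
Stage 2 (2320→133 µm, Wi₂=10.9): W₂ = 10·10.9·(0.086711 − 0.020761) = 7.1885 kWh/t
W = W₁ + W₂ = 1.4268 + 7.1885 = 8.6153 kWh/t

W = 8.6153 kWh/t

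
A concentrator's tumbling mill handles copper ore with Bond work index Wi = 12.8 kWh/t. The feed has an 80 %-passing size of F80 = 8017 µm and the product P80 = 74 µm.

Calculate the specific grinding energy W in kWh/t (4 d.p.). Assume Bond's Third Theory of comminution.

W = 13.4501 kWh/t

W = 10 Wi (P80^-0.5 − F80^-0.5)
1/√74 = 0.116248;  1/√8017 = 0.011168
W = 10·12.8·(0.116248 − 0.011168) = 13.4501 kWh/t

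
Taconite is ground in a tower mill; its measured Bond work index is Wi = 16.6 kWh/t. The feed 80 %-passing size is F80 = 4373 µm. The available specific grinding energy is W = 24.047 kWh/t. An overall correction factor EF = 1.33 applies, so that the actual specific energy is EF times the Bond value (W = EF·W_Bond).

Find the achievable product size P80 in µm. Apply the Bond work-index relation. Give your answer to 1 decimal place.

P80 = 65.0 µm

Bond:  W = 10 Wi (1/√P − 1/√F)
W_Bond = W / EF = 24.047 / 1.33 = 18.0805 kWh/t
P80^(−½) = W_Bond/(10 Wi) + F80^(−½)
  = 18.0805/(10·16.6) + 1/√4373 = 0.108918 + 0.015122 = 0.124040
P80 = (1/0.124040)² = 8.0619² = 64.99 µm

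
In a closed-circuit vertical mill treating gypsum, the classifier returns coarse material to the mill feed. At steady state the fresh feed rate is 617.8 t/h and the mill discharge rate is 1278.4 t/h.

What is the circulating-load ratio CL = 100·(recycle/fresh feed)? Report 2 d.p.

CL = 106.93 %

Mill node: discharge = fresh + recycle.
R = M − F = 1278.4 − 617.8 = 660.6 t/h
CL = 100·R/F = 100·660.6/617.8 = 106.93 %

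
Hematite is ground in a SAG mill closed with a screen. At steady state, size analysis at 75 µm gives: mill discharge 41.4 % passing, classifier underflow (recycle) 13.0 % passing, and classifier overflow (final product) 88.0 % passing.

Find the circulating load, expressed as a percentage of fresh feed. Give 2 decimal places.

CL = 164.08 %

Mass balance on the −75 µm fraction:
d + r·d = r·u + o → r(d−u) = o−d
r = (88.0 − 41.4)/(41.4 − 13.0) = 46.6/28.4 = 1.6408
CL = 100·r = 164.08 %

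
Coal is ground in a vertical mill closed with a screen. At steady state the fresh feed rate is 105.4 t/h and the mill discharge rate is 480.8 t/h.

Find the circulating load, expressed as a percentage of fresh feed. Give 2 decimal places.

Mill node: discharge = fresh + recycle.
R = M − F = 480.8 − 105.4 = 375.4 t/h
CL = 100·R/F = 100·375.4/105.4 = 356.17 %

CL = 356.17 %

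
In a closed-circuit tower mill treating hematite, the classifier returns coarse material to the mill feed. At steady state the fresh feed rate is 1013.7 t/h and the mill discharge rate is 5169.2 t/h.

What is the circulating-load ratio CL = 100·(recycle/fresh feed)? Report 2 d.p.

CL = 409.93 %

Steady state: M = F + R.
R = M − F = 5169.2 − 1013.7 = 4155.5 t/h
CL = 100·R/F = 100·4155.5/1013.7 = 409.93 %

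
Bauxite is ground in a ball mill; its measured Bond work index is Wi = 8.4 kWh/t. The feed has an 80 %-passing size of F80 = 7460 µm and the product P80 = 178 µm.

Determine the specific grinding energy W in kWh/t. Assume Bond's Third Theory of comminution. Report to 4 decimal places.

W = 10 Wi / √P80 − 10 Wi / √F80
1/√178 = 0.074953;  1/√7460 = 0.011578
W = 10·8.4·(0.074953 − 0.011578) = 5.3235 kWh/t

W = 5.3235 kWh/t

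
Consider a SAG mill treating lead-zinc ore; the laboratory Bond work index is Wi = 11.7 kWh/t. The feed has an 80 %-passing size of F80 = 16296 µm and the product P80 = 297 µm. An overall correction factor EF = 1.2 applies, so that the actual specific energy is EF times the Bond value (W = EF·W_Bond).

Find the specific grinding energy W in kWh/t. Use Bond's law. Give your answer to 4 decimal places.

W = 7.0470 kWh/t

Bond: W = 10·Wi·(1/√P80 − 1/√F80)
1/√297 = 0.058026;  1/√16296 = 0.007834
W = 10·11.7·(0.058026 − 0.007834) = 5.8725 kWh/t
Corrected W = EF·W_Bond = 1.2·5.8725 = 7.0470 kWh/t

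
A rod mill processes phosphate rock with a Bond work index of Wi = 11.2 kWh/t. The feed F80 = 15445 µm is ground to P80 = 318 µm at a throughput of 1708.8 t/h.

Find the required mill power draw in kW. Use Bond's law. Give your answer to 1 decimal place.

W = 10 Wi (1/√P80 − 1/√F80)  [Bond]
W = 10·11.2·(1/√318 − 1/√15445) = 10·11.2·(0.048031) = 5.3794 kWh/t
P = W·T = 5.3794·1708.8 = 9192.4 kW

P = 9192.4 kW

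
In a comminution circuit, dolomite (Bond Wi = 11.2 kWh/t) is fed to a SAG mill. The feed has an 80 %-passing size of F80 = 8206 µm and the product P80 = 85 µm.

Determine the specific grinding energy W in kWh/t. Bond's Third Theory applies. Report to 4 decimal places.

W = 10·Wi·[P80^(−½) − F80^(−½)]
1/√85 = 0.108465;  1/√8206 = 0.011039
W = 10·11.2·(0.108465 − 0.011039) = 10.9117 kWh/t

W = 10.9117 kWh/t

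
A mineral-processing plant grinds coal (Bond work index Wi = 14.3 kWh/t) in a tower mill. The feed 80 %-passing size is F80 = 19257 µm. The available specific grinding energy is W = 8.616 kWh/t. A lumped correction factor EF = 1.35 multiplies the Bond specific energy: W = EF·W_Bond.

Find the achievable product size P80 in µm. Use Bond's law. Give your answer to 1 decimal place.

P80 = 372.2 µm

W_Bond = 10·Wi·(1/√P₈₀ − 1/√F₈₀)
W_Bond = W / EF = 8.616 / 1.35 = 6.3822 kWh/t
P80^(−½) = W_Bond/(10 Wi) + F80^(−½)
  = 6.3822/(10·14.3) + 1/√19257 = 0.044631 + 0.007206 = 0.051837
P80 = (1/0.051837)² = 19.2912² = 372.15 µm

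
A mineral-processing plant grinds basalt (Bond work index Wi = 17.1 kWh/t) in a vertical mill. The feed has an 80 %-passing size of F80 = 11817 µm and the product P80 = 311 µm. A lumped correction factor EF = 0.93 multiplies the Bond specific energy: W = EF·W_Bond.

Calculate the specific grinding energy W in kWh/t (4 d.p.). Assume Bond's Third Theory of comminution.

W = 10·Wi·(P80^(-½) − F80^(-½))
1/√311 = 0.056705;  1/√11817 = 0.009199
W = 10·17.1·(0.056705 − 0.009199) = 8.1235 kWh/t
With EF = 0.93: W = 8.1235·0.93 = 7.5548 kWh/t

W = 7.5548 kWh/t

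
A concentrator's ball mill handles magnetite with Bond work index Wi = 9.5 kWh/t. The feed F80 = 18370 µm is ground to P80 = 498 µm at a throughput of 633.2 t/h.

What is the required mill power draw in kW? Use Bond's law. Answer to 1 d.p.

P = 2251.7 kW

W = 10 Wi (P80^-0.5 − F80^-0.5)
W = 10·9.5·(1/√498 − 1/√18370) = 10·9.5·(0.037433) = 3.5561 kWh/t
P_mill = W·ṁ = 3.5561·633.2 = 2251.7 kW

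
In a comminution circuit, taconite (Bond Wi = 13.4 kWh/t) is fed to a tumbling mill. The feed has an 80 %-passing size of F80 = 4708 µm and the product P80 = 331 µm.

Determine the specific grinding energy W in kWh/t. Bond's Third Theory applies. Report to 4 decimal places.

W = 5.4124 kWh/t

Bond:  W = 10 Wi (1/√P − 1/√F)
1/√331 = 0.054965;  1/√4708 = 0.014574
W = 10·13.4·(0.054965 − 0.014574) = 5.4124 kWh/t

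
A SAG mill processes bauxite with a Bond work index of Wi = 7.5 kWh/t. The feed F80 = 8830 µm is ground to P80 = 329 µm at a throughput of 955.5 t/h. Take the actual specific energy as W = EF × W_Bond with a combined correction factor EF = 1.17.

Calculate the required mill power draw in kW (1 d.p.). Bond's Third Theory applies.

P = 3730.3 kW

W = 10·Wi·(P80^(-½) − F80^(-½))
W = 10·7.5·(1/√329 − 1/√8830) = 10·7.5·(0.044490) = 3.3367 kWh/t
W_actual = 1.17 × 3.3367 = 3.9040 kWh/t
P_mill = W·ṁ = 3.9040·955.5 = 3730.3 kW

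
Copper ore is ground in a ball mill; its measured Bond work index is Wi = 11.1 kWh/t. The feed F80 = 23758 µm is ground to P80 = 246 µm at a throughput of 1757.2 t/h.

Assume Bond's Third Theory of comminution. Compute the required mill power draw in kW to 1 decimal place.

P = 11170.4 kW

W = 10 Wi / √P80 − 10 Wi / √F80
W = 10·11.1·(1/√246 − 1/√23758) = 10·11.1·(0.057270) = 6.3570 kWh/t
Power = W × throughput = 6.3570 kWh/t × 1757.2 t/h = 11170.4 kW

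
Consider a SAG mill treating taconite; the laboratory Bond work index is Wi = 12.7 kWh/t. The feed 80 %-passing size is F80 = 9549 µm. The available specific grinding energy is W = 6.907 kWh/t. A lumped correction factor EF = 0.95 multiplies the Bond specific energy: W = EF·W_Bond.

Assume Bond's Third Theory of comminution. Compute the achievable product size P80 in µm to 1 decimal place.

Bond: W = 10·Wi·(1/√P80 − 1/√F80)
W_Bond = W / EF = 6.907 / 0.95 = 7.2705 kWh/t
⇒ 1/√P80 = W_Bond/(10·Wi) + 1/√F80
  = 7.2705/(10·12.7) + 1/√9549 = 0.057248 + 0.010233 = 0.067482
P80 = (1/0.067482)² = 14.8188² = 219.60 µm

P80 = 219.6 µm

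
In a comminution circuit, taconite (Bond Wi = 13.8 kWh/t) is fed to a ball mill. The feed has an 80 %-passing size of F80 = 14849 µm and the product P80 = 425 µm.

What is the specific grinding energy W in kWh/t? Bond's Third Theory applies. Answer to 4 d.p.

Bond:  W = 10 Wi (1/√P − 1/√F)
1/√425 = 0.048507;  1/√14849 = 0.008206
W = 10·13.8·(0.048507 − 0.008206) = 5.5615 kWh/t

W = 5.5615 kWh/t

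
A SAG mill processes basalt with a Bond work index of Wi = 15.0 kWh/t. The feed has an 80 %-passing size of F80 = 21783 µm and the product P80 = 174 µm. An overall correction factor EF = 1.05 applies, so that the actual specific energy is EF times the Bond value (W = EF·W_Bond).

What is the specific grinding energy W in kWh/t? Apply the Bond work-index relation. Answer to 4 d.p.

W = 10.8729 kWh/t

W = 10·Wi·[P80^(−½) − F80^(−½)]
1/√174 = 0.075810;  1/√21783 = 0.006775
W = 10·15.0·(0.075810 − 0.006775) = 10.3551 kWh/t
Apply correction: 10.3551 × 1.05 = 10.8729 kWh/t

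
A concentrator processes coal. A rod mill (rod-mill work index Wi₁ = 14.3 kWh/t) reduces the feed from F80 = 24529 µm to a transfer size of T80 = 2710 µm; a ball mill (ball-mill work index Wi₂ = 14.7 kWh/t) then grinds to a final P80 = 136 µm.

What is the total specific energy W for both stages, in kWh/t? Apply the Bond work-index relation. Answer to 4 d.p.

W = 11.6153 kWh/t

W_Bond = 10·Wi·(1/√P₈₀ − 1/√F₈₀)
Stage 1 (24529→2710 µm, Wi₁=14.3): W₁ = 10·14.3·(0.019209 − 0.006385) = 1.8339 kWh/t
Stage 2 (2710→136 µm, Wi₂=14.7): W₂ = 10·14.7·(0.085749 − 0.019209) = 9.7814 kWh/t
W = W₁ + W₂ = 1.8339 + 9.7814 = 11.6153 kWh/t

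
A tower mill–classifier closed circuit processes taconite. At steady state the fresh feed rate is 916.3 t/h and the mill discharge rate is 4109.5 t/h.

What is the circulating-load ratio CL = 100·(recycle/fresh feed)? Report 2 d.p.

CL = 348.49 %

M = F + R at steady state, so:
R = M − F = 4109.5 − 916.3 = 3193.2 t/h
CL = 100·R/F = 100·3193.2/916.3 = 348.49 %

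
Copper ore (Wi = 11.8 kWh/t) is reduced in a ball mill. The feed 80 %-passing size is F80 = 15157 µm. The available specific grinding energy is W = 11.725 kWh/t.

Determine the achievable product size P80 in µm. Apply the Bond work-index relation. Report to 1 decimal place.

P80 = 86.6 µm

Bond: W = 10·Wi·(1/√P80 − 1/√F80)
P80^-0.5 = F80^-0.5 + W/(10 Wi)
  = 11.7250/(10·11.8) + 1/√15157 = 0.099364 + 0.008123 = 0.107487
P80 = (1/0.107487)² = 9.3035² = 86.55 µm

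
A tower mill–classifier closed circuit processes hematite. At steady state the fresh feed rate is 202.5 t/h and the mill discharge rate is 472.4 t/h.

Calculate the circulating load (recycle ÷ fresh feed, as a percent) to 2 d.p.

Steady state: M = F + R.
R = M − F = 472.4 − 202.5 = 269.9 t/h
CL = 100·R/F = 100·269.9/202.5 = 133.28 %

CL = 133.28 %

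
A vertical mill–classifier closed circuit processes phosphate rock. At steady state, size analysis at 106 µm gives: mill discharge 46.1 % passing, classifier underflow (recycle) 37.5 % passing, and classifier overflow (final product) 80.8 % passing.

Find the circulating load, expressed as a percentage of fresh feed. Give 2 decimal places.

CL = 403.49 %

Two-product formula at 106 µm:
d + r·d = r·u + o → r(d−u) = o−d
r = (80.8 − 46.1)/(46.1 − 37.5) = 34.7/8.6 = 4.0349
CL = 100·r = 403.49 %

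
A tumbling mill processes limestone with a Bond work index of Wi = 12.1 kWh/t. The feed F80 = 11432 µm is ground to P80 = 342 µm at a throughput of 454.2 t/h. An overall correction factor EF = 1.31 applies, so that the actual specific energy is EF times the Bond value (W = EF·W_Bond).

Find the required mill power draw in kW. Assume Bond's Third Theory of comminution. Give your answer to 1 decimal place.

Bond: W = 10·Wi·(1/√P80 − 1/√F80)
W = 10·12.1·(1/√342 − 1/√11432) = 10·12.1·(0.044721) = 5.4112 kWh/t
W_actual = 1.31 × 5.4112 = 7.0887 kWh/t
Power = W × throughput = 7.0887 kWh/t × 454.2 t/h = 3219.7 kW

P = 3219.7 kW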